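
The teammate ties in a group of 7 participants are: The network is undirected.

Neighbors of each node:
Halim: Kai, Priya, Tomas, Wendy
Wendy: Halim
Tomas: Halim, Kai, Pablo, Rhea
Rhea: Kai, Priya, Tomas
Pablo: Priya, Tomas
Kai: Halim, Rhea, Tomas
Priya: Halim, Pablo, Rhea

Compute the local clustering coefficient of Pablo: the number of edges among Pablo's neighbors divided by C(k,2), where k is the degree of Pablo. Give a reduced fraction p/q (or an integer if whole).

0

Pablo's neighbors: Priya and Tomas (k = 2).
Possible neighbor pairs: C(2,2) = 1. Edges among them: none → e = 0.
Clustering(Pablo) = 0/1.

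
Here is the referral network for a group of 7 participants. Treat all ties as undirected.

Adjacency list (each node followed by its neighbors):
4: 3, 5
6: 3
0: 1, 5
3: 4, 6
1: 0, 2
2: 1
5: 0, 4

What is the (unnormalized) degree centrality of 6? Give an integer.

6 is directly tied to 3. That is 1 neighbor, so the degree of 6 is 1.

1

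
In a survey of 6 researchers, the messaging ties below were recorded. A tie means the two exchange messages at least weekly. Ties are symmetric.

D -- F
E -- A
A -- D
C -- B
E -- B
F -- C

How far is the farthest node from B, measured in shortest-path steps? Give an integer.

3

Distances from B: A:2, C:1, D:3, E:1, F:2.
The largest is 3 (to D), so the eccentricity of B is 3.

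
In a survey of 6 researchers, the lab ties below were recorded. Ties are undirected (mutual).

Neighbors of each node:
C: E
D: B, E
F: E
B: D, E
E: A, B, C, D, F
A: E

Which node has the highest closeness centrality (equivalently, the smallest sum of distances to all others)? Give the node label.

Farness (sum of distances to all others) for each node — A:9, B:8, C:9, D:8, E:5, F:9.
The smallest farness is 5, for E, so E has the highest closeness.

E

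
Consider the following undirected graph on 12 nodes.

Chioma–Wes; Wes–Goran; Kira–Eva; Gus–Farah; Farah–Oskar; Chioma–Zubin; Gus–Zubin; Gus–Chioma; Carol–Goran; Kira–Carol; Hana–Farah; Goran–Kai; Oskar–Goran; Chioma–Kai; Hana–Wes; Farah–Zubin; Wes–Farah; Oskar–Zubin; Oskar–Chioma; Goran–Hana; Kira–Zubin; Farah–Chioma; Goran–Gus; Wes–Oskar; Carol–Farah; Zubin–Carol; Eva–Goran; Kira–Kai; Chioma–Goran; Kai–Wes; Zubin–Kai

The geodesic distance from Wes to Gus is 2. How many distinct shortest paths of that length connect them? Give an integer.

3

The shortest distance is 2. The length-2 paths are: Wes–Farah–Gus; Wes–Goran–Gus; Wes–Chioma–Gus.
That gives 3 distinct shortest paths.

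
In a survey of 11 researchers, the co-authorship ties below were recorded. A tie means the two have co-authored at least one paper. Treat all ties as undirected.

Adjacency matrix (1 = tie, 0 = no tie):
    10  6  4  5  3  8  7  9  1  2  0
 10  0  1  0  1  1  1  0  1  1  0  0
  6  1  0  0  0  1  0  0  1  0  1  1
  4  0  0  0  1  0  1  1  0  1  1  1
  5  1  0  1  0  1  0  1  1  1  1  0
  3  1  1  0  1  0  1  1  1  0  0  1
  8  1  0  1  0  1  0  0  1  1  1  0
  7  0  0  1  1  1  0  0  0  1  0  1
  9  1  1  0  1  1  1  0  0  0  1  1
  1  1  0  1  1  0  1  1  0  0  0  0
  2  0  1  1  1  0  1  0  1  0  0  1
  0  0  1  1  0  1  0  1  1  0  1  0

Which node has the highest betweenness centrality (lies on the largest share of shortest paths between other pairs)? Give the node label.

Unnormalized betweenness of each node: 0:71/30, 1:7/6, 2:28/15, 3:59/20, 4:127/60, 5:16/5, 6:47/60, 7:6/5, 8:11/5, 9:19/10, 10:9/4.
5 has the largest value, 16/5, making it the main broker — the node through which the most shortest paths run.

5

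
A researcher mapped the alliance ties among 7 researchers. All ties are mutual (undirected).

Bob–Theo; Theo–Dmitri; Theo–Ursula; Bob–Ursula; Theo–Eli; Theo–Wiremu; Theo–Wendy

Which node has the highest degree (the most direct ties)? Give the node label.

Degrees — Bob:2, Dmitri:1, Eli:1, Theo:6, Ursula:2, Wendy:1, Wiremu:1.
The maximum is 6, attained only by Theo.

Theo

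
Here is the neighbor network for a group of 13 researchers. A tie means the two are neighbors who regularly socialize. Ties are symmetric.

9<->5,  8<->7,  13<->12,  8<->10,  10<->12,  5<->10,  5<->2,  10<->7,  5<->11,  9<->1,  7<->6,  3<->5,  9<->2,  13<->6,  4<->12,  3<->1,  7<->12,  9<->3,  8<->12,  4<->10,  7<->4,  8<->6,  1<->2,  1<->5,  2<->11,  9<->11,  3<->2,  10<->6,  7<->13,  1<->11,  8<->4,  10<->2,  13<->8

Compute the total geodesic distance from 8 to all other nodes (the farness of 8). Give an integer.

Distances from 8: 1:3, 2:2, 3:3, 4:1, 5:2, 6:1, 7:1, 9:3, 10:1, 11:3, 12:1, 13:1.
Sum = 3 + 2 + 3 + 1 + 2 + 1 + 1 + 3 + 1 + 3 + 1 + 1 = 22.

22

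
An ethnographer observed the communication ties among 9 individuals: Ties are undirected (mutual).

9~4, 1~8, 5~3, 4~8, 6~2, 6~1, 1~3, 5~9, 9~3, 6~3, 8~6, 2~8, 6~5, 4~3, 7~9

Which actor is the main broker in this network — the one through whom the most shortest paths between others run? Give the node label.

Unnormalized betweenness of each node: 1:1/3, 2:0, 3:17/3, 4:3, 5:5/3, 6:17/3, 7:0, 8:19/6, 9:15/2.
9 has the largest value, 15/2, making it the main broker — the node through which the most shortest paths run.

9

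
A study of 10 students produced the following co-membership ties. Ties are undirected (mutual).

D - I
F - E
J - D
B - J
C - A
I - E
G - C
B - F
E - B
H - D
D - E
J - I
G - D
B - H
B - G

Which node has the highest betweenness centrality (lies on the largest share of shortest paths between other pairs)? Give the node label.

G

Unnormalized betweenness of each node: A:0, B:65/6, C:8, D:59/6, E:11/4, F:0, G:57/4, H:1/4, I:1/3, J:3/4.
G has the largest value, 57/4, making it the main broker — the node through which the most shortest paths run.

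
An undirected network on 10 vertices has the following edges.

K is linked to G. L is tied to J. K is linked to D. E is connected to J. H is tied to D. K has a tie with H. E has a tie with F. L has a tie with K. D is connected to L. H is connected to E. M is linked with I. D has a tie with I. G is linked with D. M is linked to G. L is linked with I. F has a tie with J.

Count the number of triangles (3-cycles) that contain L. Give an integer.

2

L's neighbors: D, I, J, and K.
Neighbor pairs that are themselves tied: L–D–I; L–D–K. Each forms one triangle with L, for 2 in total.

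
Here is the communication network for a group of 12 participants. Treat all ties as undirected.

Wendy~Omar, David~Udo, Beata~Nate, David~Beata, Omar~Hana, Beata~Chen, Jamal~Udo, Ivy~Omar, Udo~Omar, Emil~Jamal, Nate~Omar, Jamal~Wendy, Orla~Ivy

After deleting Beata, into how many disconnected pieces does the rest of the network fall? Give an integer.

Without Beata, the remaining ties split the others into: {David, Emil, Hana, Ivy, Jamal, Nate, Omar, Orla, Udo, Wendy}; {Chen}.
That's 2 separate components.

2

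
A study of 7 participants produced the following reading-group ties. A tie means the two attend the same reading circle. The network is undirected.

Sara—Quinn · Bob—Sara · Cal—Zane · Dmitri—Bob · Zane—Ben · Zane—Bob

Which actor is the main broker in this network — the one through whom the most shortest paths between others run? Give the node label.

Unnormalized betweenness of each node: Ben:0, Bob:11, Cal:0, Dmitri:0, Quinn:0, Sara:5, Zane:9.
Bob has the largest value, 11, making it the main broker — the node through which the most shortest paths run.

Bob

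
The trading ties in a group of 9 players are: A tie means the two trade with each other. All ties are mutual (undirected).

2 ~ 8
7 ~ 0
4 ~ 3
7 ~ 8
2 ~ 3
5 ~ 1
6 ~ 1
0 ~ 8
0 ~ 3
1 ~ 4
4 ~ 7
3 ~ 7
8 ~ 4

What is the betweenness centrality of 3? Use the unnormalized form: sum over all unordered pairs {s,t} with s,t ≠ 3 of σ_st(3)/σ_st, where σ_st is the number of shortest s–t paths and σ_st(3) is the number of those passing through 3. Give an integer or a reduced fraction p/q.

Pairs whose geodesics pass through 3 — 5–0: 1/3; 5–2: 1/2; 1–0: 1/3; 1–2: 1/2; 6–0: 1/3; 6–2: 1/2; 4–0: 1/3; 4–2: 1/2; 7–2: 1/2; 0–2: 1/2.
All other pairs contribute 0.
Summing the contributions gives betweenness(3) = 13/3.

13/3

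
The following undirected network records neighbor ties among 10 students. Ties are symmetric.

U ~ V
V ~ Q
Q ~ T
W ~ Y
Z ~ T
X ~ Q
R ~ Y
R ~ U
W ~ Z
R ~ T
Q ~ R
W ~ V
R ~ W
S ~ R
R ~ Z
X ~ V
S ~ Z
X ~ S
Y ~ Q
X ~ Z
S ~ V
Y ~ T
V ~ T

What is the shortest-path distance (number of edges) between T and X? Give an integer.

One shortest route is T – V – X, which uses 2 edges, and T and X are not directly tied, so nothing shorter exists. So d(T,X) = 2.

2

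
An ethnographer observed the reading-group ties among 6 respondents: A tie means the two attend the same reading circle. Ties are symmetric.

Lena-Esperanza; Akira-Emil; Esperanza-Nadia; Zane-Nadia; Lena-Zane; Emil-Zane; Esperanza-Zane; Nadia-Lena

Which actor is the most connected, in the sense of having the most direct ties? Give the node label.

Degrees — Akira:1, Emil:2, Esperanza:3, Lena:3, Nadia:3, Zane:4.
The maximum is 4, attained only by Zane.

Zane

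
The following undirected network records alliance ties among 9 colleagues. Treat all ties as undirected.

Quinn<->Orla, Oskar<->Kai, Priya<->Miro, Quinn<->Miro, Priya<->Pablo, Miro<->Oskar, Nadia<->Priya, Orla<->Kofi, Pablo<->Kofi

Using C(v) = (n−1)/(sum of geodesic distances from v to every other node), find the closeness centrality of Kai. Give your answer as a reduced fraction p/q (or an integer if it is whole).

Distances from Kai: Kofi:5, Miro:2, Nadia:4, Orla:4, Oskar:1, Pablo:4, Priya:3, Quinn:3. Sum = 26.
n = 9, so closeness = 8/26 = 4/13.

4/13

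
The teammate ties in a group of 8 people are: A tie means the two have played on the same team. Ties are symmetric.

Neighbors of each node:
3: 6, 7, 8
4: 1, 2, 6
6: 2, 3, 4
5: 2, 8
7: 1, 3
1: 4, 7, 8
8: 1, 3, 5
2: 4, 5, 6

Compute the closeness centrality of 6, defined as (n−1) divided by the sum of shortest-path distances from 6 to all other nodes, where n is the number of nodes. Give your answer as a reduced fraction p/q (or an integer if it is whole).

7/11

Distances from 6: 1:2, 2:1, 3:1, 4:1, 5:2, 7:2, 8:2. Sum = 11.
n = 8, so closeness = 7/11.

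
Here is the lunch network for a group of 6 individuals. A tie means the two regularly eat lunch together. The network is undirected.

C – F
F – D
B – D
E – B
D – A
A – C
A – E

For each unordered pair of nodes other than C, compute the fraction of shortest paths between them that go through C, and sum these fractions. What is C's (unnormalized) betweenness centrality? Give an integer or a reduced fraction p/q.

Pairs whose geodesics pass through C — E–F: 1/3; A–F: 1/2.
All other pairs contribute 0.
Summing the contributions gives betweenness(C) = 5/6.

5/6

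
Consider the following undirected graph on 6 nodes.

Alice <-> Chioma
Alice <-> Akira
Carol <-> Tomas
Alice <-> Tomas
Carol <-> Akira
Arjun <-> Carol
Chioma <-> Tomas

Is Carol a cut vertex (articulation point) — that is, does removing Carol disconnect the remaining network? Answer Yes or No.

Removing Carol leaves {Akira, Alice, Chioma, and Tomas} with no path to {Arjun}, so the network splits into 2 components. Carol is a cut vertex.

Yes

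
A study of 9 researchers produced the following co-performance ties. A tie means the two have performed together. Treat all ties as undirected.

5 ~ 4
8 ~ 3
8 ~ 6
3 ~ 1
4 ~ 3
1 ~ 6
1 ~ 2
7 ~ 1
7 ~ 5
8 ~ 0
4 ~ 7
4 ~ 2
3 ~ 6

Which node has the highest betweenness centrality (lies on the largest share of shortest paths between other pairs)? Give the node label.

3

Unnormalized betweenness of each node: 0:0, 1:20/3, 2:1/3, 3:19/2, 4:22/3, 5:0, 6:7/3, 7:11/6, 8:7.
3 has the largest value, 19/2, making it the main broker — the node through which the most shortest paths run.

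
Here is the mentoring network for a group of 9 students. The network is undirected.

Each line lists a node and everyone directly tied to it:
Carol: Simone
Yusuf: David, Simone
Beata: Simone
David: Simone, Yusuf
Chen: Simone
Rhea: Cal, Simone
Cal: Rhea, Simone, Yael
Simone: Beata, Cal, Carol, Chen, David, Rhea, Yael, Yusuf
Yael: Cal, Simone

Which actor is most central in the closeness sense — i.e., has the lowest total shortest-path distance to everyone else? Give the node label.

Farness (sum of distances to all others) for each node — Beata:15, Cal:13, Carol:15, Chen:15, David:14, Rhea:14, Simone:8, Yael:14, Yusuf:14.
The smallest farness is 8, for Simone, so Simone has the highest closeness.

Simone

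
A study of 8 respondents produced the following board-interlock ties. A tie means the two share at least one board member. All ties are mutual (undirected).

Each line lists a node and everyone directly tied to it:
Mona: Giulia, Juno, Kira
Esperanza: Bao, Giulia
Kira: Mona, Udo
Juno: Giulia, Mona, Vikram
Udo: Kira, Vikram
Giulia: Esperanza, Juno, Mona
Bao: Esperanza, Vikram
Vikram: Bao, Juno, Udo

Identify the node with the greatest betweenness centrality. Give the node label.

Unnormalized betweenness of each node: Bao:2, Esperanza:3/2, Giulia:7/2, Juno:3, Kira:3/2, Mona:7/2, Udo:2, Vikram:6.
Vikram has the largest value, 6, making it the main broker — the node through which the most shortest paths run.

Vikram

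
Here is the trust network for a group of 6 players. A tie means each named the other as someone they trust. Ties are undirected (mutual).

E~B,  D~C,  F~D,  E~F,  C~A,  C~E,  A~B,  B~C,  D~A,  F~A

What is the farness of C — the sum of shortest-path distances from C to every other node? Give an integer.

6

Distances from C: A:1, B:1, D:1, E:1, F:2.
Sum = 1 + 1 + 1 + 1 + 2 = 6.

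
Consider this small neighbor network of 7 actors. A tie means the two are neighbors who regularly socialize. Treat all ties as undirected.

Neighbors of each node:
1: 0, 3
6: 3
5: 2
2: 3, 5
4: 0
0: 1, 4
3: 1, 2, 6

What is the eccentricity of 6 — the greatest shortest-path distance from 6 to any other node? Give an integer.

4

Distances from 6: 0:3, 1:2, 2:2, 3:1, 4:4, 5:3.
The largest is 4 (to 4), so the eccentricity of 6 is 4.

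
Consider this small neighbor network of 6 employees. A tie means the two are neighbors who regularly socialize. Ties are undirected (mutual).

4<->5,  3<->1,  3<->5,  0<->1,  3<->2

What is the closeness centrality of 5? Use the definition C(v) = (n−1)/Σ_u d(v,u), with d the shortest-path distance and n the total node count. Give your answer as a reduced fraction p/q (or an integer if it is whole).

5/9

Distances from 5: 0:3, 1:2, 2:2, 3:1, 4:1. Sum = 9.
n = 6, so closeness = 5/9.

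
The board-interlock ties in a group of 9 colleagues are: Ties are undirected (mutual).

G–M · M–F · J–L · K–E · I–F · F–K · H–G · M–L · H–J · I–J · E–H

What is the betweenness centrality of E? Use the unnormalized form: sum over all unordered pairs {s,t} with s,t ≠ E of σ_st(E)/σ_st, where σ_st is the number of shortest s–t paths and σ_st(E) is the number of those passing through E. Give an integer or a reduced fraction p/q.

7/3

Pairs whose geodesics pass through E — H–K: 1; H–F: 1/3; K–J: 1/2; K–G: 1/2.
All other pairs contribute 0.
Summing the contributions gives betweenness(E) = 7/3.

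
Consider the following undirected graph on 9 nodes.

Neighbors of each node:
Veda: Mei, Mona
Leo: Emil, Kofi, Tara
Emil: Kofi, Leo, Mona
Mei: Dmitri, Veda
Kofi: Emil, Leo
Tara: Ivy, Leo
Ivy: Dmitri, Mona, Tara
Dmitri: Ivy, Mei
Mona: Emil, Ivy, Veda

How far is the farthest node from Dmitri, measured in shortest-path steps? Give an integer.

Distances from Dmitri: Emil:3, Ivy:1, Kofi:4, Leo:3, Mei:1, Mona:2, Tara:2, Veda:2.
The largest is 4 (to Kofi), so the eccentricity of Dmitri is 4.

4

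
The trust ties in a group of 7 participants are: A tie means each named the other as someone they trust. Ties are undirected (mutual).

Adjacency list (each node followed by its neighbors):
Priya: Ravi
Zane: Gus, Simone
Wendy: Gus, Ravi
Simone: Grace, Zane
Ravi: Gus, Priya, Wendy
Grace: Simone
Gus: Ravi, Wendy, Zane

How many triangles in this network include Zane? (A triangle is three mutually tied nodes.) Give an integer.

0

Zane's neighbors are Gus and Simone, but none of them are tied to each other, so no triangle contains Zane.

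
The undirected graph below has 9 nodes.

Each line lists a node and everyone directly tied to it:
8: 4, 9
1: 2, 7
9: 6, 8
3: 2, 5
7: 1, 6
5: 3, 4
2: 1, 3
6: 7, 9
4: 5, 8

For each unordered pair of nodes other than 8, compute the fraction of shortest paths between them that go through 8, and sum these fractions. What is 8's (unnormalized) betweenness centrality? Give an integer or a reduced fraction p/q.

Pairs whose geodesics pass through 8 — 4–7: 1; 4–6: 1; 4–9: 1; 5–6: 1; 5–9: 1; 3–9: 1.
All other pairs contribute 0.
Summing the contributions gives betweenness(8) = 6.

6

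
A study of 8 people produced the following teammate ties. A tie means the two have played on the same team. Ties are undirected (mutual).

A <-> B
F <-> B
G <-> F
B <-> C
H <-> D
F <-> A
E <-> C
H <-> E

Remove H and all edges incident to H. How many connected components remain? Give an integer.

2

Without H, the remaining ties split the others into: {A, B, C, E, F, G}; {D}.
That's 2 separate components.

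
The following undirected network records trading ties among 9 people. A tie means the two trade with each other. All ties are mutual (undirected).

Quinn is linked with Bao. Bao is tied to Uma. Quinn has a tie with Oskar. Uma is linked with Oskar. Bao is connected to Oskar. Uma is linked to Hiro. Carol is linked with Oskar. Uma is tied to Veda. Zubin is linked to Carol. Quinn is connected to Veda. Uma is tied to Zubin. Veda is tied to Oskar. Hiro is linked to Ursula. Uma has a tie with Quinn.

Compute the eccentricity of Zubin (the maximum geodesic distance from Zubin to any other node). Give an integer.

Distances from Zubin: Bao:2, Carol:1, Hiro:2, Oskar:2, Quinn:2, Uma:1, Ursula:3, Veda:2.
The largest is 3 (to Ursula), so the eccentricity of Zubin is 3.

3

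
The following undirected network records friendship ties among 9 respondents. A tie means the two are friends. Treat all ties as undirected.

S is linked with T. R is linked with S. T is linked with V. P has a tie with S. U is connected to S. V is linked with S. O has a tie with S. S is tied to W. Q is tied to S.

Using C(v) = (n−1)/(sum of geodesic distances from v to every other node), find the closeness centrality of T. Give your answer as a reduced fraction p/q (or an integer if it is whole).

4/7

Distances from T: O:2, P:2, Q:2, R:2, S:1, U:2, V:1, W:2. Sum = 14.
n = 9, so closeness = 8/14 = 4/7.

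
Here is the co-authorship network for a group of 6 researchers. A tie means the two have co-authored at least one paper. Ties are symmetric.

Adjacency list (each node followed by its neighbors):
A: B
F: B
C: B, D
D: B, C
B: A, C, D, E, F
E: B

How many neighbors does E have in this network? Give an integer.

1

E is directly tied to B. That is 1 neighbor, so the degree of E is 1.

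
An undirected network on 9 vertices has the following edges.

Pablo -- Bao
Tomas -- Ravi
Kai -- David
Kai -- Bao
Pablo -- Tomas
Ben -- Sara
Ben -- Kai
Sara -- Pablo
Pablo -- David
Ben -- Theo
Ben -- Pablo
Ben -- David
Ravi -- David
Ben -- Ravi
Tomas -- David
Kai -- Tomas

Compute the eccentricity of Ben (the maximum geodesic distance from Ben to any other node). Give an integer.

Distances from Ben: Bao:2, David:1, Kai:1, Pablo:1, Ravi:1, Sara:1, Theo:1, Tomas:2.
The largest is 2 (to Tomas and Bao), so the eccentricity of Ben is 2.

2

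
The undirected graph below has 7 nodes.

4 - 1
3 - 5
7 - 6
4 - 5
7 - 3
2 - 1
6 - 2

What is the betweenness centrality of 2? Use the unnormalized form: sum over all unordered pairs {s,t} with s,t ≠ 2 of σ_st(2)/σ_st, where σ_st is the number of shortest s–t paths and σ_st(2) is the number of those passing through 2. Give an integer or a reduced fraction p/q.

Pairs whose geodesics pass through 2 — 7–1: 1; 4–6: 1; 1–6: 1.
All other pairs contribute 0.
Summing the contributions gives betweenness(2) = 3.

3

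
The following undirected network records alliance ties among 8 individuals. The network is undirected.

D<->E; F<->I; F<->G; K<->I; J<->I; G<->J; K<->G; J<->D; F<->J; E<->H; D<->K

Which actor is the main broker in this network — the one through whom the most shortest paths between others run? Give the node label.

Unnormalized betweenness of each node: D:31/3, E:6, F:1/3, G:5/6, H:0, I:5/6, J:19/3, K:10/3.
D has the largest value, 31/3, making it the main broker — the node through which the most shortest paths run.

D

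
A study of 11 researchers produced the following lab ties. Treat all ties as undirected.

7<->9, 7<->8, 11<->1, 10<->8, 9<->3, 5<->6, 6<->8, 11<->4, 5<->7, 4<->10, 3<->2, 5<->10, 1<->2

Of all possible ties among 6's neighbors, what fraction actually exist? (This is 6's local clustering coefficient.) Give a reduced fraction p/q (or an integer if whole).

6's neighbors: 5 and 8 (k = 2).
Possible neighbor pairs: C(2,2) = 1. Edges among them: none → e = 0.
Clustering(6) = 0/1.

0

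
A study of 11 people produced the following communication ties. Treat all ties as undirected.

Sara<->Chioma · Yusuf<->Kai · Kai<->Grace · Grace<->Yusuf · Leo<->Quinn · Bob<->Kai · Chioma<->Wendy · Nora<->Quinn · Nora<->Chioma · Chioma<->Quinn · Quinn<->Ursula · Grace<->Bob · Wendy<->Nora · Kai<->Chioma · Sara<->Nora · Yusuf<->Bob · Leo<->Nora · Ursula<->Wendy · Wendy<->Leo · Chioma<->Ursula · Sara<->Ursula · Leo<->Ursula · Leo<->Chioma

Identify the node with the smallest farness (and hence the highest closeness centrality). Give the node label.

Chioma

Farness (sum of distances to all others) for each node — Bob:23, Chioma:13, Grace:23, Kai:16, Leo:18, Nora:18, Quinn:19, Sara:20, Ursula:18, Wendy:19, Yusuf:23.
The smallest farness is 13, for Chioma, so Chioma has the highest closeness.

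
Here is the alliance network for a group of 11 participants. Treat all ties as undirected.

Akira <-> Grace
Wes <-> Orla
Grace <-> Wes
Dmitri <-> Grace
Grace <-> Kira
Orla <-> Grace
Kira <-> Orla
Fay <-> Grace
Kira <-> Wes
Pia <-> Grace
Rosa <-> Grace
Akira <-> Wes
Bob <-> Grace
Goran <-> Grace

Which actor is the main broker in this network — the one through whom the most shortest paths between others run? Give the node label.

Unnormalized betweenness of each node: Akira:0, Bob:0, Dmitri:0, Fay:0, Goran:0, Grace:40, Kira:0, Orla:0, Pia:0, Rosa:0, Wes:1.
Grace has the largest value, 40, making it the main broker — the node through which the most shortest paths run.

Grace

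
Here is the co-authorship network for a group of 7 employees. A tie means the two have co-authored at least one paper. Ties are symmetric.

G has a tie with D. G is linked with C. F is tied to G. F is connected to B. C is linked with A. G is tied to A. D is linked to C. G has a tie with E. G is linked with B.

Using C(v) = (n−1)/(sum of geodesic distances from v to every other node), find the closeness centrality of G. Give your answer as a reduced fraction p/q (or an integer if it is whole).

1

Distances from G: A:1, B:1, C:1, D:1, E:1, F:1. Sum = 6.
n = 7, so closeness = 6/6 = 1.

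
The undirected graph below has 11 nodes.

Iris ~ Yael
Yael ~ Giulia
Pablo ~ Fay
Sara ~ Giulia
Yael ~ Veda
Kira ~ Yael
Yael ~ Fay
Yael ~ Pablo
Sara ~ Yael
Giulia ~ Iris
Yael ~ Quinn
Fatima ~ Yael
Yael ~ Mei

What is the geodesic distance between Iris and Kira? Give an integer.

2

One shortest route is Iris – Yael – Kira, which uses 2 edges, and Iris and Kira are not directly tied, so nothing shorter exists. So d(Iris,Kira) = 2.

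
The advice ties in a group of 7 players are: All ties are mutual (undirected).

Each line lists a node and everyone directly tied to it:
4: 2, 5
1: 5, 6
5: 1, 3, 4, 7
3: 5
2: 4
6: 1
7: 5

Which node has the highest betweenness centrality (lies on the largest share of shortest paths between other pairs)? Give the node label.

Unnormalized betweenness of each node: 1:5, 2:0, 3:0, 4:5, 5:13, 6:0, 7:0.
5 has the largest value, 13, making it the main broker — the node through which the most shortest paths run.

5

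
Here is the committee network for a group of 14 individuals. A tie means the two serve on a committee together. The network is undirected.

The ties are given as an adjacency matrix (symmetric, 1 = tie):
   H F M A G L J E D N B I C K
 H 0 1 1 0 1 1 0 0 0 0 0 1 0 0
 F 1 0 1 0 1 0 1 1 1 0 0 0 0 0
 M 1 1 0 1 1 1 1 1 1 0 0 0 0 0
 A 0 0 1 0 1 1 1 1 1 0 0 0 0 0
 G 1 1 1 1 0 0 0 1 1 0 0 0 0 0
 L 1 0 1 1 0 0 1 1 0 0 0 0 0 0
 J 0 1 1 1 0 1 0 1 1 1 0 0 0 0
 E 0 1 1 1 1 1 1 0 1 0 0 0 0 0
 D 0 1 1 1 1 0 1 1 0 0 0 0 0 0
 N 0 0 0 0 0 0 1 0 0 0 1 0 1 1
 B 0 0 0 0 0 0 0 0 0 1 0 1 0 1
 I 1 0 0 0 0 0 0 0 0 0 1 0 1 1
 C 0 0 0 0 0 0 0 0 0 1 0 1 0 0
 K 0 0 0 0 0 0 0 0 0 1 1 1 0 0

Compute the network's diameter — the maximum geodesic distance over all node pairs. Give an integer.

3

Eccentricity of each node (its greatest distance to any other): A:3, B:3, C:3, D:3, E:3, F:3, G:3, H:3, I:3, J:3, K:3, L:3, M:3, N:3.
The maximum eccentricity is 3, realized for instance by the pair H–N via H – I – B – N. So the diameter is 3.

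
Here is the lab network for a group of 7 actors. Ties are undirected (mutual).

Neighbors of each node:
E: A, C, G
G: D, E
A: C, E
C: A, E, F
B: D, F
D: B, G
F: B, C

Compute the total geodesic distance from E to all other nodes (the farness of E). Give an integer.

10

Distances from E: A:1, B:3, C:1, D:2, F:2, G:1.
Sum = 1 + 3 + 1 + 2 + 2 + 1 = 10.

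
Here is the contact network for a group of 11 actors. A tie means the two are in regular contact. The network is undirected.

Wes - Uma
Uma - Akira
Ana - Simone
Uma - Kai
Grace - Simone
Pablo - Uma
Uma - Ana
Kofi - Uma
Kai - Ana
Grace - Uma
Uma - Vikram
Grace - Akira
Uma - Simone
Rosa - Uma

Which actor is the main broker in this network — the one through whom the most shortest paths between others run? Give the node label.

Uma

Unnormalized betweenness of each node: Akira:0, Ana:1/2, Grace:1/2, Kai:0, Kofi:0, Pablo:0, Rosa:0, Simone:1/2, Uma:79/2, Vikram:0, Wes:0.
Uma has the largest value, 79/2, making it the main broker — the node through which the most shortest paths run.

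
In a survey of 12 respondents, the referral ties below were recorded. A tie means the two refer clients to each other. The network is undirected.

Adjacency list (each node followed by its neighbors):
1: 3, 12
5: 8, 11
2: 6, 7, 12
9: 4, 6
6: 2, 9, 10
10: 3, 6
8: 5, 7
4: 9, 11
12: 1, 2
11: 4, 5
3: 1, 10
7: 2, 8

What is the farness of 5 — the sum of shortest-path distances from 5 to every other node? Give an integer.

36

Distances from 5: 1:5, 2:3, 3:6, 4:2, 6:4, 7:2, 8:1, 9:3, 10:5, 11:1, 12:4.
Sum = 5 + 3 + 6 + 2 + 4 + 2 + 1 + 3 + 5 + 1 + 4 = 36.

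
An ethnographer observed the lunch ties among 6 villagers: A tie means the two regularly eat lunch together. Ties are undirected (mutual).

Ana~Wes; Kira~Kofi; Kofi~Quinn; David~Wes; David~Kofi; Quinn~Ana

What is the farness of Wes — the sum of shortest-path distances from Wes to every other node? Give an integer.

9

Distances from Wes: Ana:1, David:1, Kira:3, Kofi:2, Quinn:2.
Sum = 1 + 1 + 3 + 2 + 2 = 9.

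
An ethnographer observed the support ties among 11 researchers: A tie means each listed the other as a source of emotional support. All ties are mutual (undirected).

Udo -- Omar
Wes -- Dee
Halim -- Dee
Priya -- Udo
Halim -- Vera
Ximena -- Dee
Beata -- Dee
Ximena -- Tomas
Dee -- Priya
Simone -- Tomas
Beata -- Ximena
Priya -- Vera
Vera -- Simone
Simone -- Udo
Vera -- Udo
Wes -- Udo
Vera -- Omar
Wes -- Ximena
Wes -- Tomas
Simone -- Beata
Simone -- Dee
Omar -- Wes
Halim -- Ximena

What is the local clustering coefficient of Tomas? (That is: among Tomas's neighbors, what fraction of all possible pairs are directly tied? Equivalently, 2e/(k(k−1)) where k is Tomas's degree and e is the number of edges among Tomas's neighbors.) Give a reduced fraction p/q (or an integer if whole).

1/3

Tomas's neighbors: Simone, Wes, and Ximena (k = 3).
Possible neighbor pairs: C(3,2) = 3. Edges among them: Wes–Ximena → e = 1.
Clustering(Tomas) = 1/3.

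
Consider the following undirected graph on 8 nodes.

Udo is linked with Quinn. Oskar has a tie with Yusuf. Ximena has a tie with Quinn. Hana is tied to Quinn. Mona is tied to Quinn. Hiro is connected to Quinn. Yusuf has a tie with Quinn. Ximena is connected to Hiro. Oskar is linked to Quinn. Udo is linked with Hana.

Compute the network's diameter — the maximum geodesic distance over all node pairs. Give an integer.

Eccentricity of each node (its greatest distance to any other): Hana:2, Hiro:2, Mona:2, Oskar:2, Quinn:1, Udo:2, Ximena:2, Yusuf:2.
The maximum eccentricity is 2, realized for instance by the pair Udo–Ximena via Udo – Quinn – Ximena. So the diameter is 2.

2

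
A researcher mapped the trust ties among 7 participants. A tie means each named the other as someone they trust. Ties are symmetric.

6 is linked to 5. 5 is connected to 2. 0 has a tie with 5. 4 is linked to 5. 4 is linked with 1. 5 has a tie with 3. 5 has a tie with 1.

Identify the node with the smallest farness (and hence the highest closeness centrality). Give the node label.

Farness (sum of distances to all others) for each node — 0:11, 1:10, 2:11, 3:11, 4:10, 5:6, 6:11.
The smallest farness is 6, for 5, so 5 has the highest closeness.

5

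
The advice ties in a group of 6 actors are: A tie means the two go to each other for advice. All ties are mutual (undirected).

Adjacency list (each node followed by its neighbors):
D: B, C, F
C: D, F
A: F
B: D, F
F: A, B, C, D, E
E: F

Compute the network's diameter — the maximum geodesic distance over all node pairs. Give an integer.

2

Eccentricity of each node (its greatest distance to any other): A:2, B:2, C:2, D:2, E:2, F:1.
The maximum eccentricity is 2, realized for instance by the pair A–C via A – F – C. So the diameter is 2.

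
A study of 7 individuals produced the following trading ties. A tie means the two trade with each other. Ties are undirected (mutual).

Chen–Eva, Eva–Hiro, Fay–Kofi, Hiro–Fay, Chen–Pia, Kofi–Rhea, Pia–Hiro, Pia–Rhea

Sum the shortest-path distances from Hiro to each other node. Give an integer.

9

Distances from Hiro: Chen:2, Eva:1, Fay:1, Kofi:2, Pia:1, Rhea:2.
Sum = 2 + 1 + 1 + 2 + 1 + 2 = 9.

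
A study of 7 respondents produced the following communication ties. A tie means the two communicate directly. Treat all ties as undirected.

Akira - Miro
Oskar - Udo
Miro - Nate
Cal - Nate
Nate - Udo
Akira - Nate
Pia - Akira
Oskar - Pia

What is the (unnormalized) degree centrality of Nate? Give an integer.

4

Nate is directly tied to Akira, Cal, Miro, and Udo. That is 4 neighbors, so the degree of Nate is 4.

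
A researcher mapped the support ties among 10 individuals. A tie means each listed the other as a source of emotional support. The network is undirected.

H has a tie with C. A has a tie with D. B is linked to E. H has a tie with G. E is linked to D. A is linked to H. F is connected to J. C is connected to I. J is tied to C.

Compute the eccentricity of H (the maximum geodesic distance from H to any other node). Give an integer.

4

Distances from H: A:1, B:4, C:1, D:2, E:3, F:3, G:1, I:2, J:2.
The largest is 4 (to B), so the eccentricity of H is 4.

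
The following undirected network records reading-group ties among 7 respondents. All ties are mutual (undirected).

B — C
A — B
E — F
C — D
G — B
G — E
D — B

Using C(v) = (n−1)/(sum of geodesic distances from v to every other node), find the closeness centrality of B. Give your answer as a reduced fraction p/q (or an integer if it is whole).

2/3

Distances from B: A:1, C:1, D:1, E:2, F:3, G:1. Sum = 9.
n = 7, so closeness = 6/9 = 2/3.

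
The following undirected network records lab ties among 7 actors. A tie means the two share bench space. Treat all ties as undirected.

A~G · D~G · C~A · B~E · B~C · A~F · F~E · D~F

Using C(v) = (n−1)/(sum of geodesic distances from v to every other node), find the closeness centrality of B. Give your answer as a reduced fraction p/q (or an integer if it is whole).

1/2

Distances from B: A:2, C:1, D:3, E:1, F:2, G:3. Sum = 12.
n = 7, so closeness = 6/12 = 1/2.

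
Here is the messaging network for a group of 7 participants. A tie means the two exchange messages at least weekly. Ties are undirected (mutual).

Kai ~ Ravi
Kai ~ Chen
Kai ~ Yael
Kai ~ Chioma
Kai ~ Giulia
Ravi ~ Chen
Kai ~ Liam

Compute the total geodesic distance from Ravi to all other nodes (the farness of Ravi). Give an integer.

Distances from Ravi: Chen:1, Chioma:2, Giulia:2, Kai:1, Liam:2, Yael:2.
Sum = 1 + 2 + 2 + 1 + 2 + 2 = 10.

10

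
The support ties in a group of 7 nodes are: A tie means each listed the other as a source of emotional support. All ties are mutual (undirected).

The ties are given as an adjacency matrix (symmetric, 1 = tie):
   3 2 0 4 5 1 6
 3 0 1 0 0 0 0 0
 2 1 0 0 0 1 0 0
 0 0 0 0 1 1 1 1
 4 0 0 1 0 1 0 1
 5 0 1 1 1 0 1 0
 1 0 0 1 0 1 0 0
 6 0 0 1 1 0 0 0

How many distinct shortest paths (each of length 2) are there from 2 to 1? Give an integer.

The shortest distance is 2, and the only length-2 path is 2–5–1. So there is exactly 1 shortest path.

1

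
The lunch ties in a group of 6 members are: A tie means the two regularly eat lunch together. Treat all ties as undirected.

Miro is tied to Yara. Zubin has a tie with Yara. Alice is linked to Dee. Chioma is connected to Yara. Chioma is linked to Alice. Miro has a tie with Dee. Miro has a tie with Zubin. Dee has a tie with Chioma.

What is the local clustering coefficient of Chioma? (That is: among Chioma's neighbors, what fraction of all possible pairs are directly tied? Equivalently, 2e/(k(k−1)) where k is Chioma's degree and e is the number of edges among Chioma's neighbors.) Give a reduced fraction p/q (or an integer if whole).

1/3

Chioma's neighbors: Alice, Dee, and Yara (k = 3).
Possible neighbor pairs: C(3,2) = 3. Edges among them: Alice–Dee → e = 1.
Clustering(Chioma) = 1/3.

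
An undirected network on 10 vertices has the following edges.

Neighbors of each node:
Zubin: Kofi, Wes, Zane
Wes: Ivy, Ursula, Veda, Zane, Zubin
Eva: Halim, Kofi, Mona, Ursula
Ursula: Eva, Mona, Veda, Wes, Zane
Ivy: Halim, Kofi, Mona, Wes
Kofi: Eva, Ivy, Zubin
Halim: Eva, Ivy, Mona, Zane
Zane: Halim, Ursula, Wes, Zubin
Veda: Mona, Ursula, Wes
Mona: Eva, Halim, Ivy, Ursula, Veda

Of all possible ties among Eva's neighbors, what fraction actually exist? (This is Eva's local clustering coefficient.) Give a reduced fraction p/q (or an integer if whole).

Eva's neighbors: Halim, Kofi, Mona, and Ursula (k = 4).
Possible neighbor pairs: C(4,2) = 6. Edges among them: Halim–Mona, Mona–Ursula → e = 2.
Clustering(Eva) = 2/6 = 1/3.

1/3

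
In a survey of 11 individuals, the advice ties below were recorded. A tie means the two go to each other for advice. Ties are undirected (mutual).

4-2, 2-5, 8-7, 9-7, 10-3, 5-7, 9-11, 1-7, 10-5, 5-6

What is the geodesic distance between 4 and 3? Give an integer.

One shortest route is 4 – 2 – 5 – 10 – 3, which uses 4 edges, and at distance 3 from 4 we only reach {6, 7, 10}, which does not include 3. So d(4,3) = 4.

4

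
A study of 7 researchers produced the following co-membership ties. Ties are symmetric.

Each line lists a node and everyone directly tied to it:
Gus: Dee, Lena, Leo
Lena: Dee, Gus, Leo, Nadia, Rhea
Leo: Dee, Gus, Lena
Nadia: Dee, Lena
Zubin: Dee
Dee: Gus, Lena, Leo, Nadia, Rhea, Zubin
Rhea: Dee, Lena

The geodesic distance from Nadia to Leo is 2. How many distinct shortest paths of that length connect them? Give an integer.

The shortest distance is 2. The length-2 paths are: Nadia–Dee–Leo; Nadia–Lena–Leo.
That gives 2 distinct shortest paths.

2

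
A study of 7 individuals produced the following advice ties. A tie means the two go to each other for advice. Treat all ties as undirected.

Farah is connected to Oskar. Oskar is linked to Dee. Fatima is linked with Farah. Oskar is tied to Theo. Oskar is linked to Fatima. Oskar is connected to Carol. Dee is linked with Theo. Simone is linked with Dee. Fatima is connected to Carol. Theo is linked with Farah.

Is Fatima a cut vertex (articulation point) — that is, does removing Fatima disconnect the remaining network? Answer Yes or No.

Even without Fatima, every remaining node can still reach every other (the residual graph is connected), so Fatima is not a cut vertex.

No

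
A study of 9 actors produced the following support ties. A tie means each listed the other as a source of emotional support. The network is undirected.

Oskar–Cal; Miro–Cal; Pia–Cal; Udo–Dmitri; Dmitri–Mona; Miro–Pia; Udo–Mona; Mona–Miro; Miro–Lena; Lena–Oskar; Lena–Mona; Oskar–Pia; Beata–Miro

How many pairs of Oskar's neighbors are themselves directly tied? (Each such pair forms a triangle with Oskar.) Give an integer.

1

Oskar's neighbors: Cal, Lena, and Pia.
Neighbor pairs that are themselves tied: Oskar–Cal–Pia. Each forms one triangle with Oskar, for 1 in total.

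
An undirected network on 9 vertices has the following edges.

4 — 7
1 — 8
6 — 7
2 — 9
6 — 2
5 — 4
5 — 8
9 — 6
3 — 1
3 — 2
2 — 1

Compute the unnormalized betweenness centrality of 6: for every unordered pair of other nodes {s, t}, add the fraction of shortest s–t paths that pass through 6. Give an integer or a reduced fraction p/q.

7

Pairs whose geodesics pass through 6 — 4–3: 1/2; 4–2: 1; 4–9: 1; 5–9: 1/2; 1–7: 1; 3–7: 1; 2–7: 1; 9–7: 1.
All other pairs contribute 0.
Summing the contributions gives betweenness(6) = 7.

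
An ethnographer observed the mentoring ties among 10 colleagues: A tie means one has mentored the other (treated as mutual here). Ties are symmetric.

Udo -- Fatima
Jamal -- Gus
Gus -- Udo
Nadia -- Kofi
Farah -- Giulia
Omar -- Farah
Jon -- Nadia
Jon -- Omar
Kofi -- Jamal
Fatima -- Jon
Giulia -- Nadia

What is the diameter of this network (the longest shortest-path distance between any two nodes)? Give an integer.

Eccentricity of each node (its greatest distance to any other): Farah:5, Fatima:3, Giulia:4, Gus:5, Jamal:4, Jon:3, Kofi:3, Nadia:3, Omar:4, Udo:4.
The maximum eccentricity is 5, realized for instance by the pair Gus–Farah via Gus – Udo – Fatima – Jon – Omar – Farah. So the diameter is 5.

5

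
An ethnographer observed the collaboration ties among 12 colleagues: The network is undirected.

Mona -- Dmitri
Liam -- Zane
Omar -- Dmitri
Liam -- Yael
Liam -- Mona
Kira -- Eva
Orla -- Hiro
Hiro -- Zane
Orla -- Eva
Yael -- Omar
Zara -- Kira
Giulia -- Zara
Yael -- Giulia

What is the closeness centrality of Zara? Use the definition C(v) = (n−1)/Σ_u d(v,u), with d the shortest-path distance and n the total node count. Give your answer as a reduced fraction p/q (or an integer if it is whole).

Distances from Zara: Dmitri:4, Eva:2, Giulia:1, Hiro:4, Kira:1, Liam:3, Mona:4, Omar:3, Orla:3, Yael:2, Zane:4. Sum = 31.
n = 12, so closeness = 11/31.

11/31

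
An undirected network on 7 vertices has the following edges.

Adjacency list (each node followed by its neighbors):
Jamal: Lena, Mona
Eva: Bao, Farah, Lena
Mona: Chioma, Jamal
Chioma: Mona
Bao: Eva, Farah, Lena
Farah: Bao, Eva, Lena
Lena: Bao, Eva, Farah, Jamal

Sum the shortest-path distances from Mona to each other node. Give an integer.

13

Distances from Mona: Bao:3, Chioma:1, Eva:3, Farah:3, Jamal:1, Lena:2.
Sum = 3 + 1 + 3 + 3 + 1 + 2 = 13.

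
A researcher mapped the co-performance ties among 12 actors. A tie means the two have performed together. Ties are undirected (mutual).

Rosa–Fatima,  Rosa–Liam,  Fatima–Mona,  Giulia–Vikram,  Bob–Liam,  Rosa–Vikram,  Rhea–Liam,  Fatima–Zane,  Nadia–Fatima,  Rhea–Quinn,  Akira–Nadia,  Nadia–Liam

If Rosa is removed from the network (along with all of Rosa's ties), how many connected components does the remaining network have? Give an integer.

2

Without Rosa, the remaining ties split the others into: {Akira, Bob, Fatima, Liam, Mona, Nadia, Quinn, Rhea, Zane}; {Giulia, Vikram}.
That's 2 separate components.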